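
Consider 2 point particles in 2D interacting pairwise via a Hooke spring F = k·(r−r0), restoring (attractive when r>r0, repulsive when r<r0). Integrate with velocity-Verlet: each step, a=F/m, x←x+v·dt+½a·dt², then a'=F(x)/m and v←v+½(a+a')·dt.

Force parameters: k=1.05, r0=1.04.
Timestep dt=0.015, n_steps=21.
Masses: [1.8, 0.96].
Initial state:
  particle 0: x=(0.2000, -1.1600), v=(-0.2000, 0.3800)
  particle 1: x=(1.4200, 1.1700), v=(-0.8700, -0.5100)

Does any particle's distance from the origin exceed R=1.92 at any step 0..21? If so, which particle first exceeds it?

step 0: x0=(0.2000, -1.1600) x1=(1.4200, 1.1700)
step 1: x0=(0.1970, -1.1542) x1=(1.4069, 1.1622)
step 2: x0=(0.1942, -1.1482) x1=(1.3935, 1.1540)
step 3: x0=(0.1914, -1.1421) x1=(1.3800, 1.1455)
step 4: x0=(0.1888, -1.1357) x1=(1.3664, 1.1367)
step 5: x0=(0.1862, -1.1292) x1=(1.3525, 1.1275)
step 6: x0=(0.1837, -1.1225) x1=(1.3385, 1.1180)
step 7: x0=(0.1813, -1.1157) x1=(1.3243, 1.1082)
step 8: x0=(0.1790, -1.1086) x1=(1.3100, 1.0980)
step 9: x0=(0.1768, -1.1014) x1=(1.2955, 1.0876)
step 10: x0=(0.1746, -1.0941) x1=(1.2808, 1.0768)
step 11: x0=(0.1726, -1.0866) x1=(1.2660, 1.0657)
step 12: x0=(0.1706, -1.0789) x1=(1.2510, 1.0543)
step 13: x0=(0.1687, -1.0710) x1=(1.2359, 1.0426)
step 14: x0=(0.1669, -1.0630) x1=(1.2206, 1.0307)
step 15: x0=(0.1652, -1.0549) x1=(1.2052, 1.0184)
step 16: x0=(0.1635, -1.0466) x1=(1.1897, 1.0059)
step 17: x0=(0.1619, -1.0381) x1=(1.1740, 0.9931)
step 18: x0=(0.1604, -1.0295) x1=(1.1581, 0.9800)
step 19: x0=(0.1589, -1.0208) x1=(1.1422, 0.9667)
step 20: x0=(0.1576, -1.0119) x1=(1.1261, 0.9530)
step 21: x0=(0.1562, -1.0029) x1=(1.1099, 0.9392)

no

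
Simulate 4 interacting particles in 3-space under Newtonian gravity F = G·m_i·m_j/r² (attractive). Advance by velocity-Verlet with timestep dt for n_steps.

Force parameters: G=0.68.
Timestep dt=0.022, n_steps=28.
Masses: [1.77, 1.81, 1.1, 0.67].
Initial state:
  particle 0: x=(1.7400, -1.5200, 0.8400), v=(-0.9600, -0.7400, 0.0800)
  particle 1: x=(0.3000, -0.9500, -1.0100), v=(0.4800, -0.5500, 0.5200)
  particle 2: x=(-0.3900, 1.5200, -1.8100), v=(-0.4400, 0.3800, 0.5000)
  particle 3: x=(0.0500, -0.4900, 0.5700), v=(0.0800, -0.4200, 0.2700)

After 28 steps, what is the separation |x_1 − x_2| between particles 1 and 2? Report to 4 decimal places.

step 0: x0=(1.7400, -1.5200, 0.8400) x1=(0.3000, -0.9500, -1.0100) x2=(-0.3900, 1.5200, -1.8100) x3=(0.0500, -0.4900, 0.5700)
step 1: x0=(1.7188, -1.5362, 0.8417) x1=(0.3106, -0.9621, -0.9985) x2=(-0.3997, 1.5283, -1.7990) x3=(0.0518, -0.4993, 0.5758)
step 2: x0=(1.6975, -1.5524, 0.8433) x1=(0.3212, -0.9741, -0.9868) x2=(-0.4093, 1.5365, -1.7879) x3=(0.0538, -0.5087, 0.5815)
step 3: x0=(1.6761, -1.5685, 0.8448) x1=(0.3318, -0.9861, -0.9751) x2=(-0.4189, 1.5446, -1.7767) x3=(0.0560, -0.5182, 0.5869)
step 4: x0=(1.6546, -1.5846, 0.8463) x1=(0.3425, -0.9981, -0.9631) x2=(-0.4284, 1.5526, -1.7655) x3=(0.0583, -0.5279, 0.5921)
step 5: x0=(1.6329, -1.6006, 0.8476) x1=(0.3532, -1.0100, -0.9510) x2=(-0.4379, 1.5605, -1.7543) x3=(0.0607, -0.5377, 0.5970)
step 6: x0=(1.6112, -1.6165, 0.8488) x1=(0.3640, -1.0219, -0.9388) x2=(-0.4474, 1.5682, -1.7430) x3=(0.0634, -0.5476, 0.6018)
step 7: x0=(1.5893, -1.6323, 0.8498) x1=(0.3748, -1.0337, -0.9264) x2=(-0.4568, 1.5759, -1.7316) x3=(0.0662, -0.5576, 0.6064)
step 8: x0=(1.5672, -1.6480, 0.8508) x1=(0.3856, -1.0455, -0.9139) x2=(-0.4662, 1.5835, -1.7202) x3=(0.0691, -0.5678, 0.6107)
step 9: x0=(1.5451, -1.6637, 0.8517) x1=(0.3965, -1.0573, -0.9011) x2=(-0.4756, 1.5910, -1.7088) x3=(0.0723, -0.5781, 0.6149)
step 10: x0=(1.5228, -1.6792, 0.8524) x1=(0.4073, -1.0690, -0.8883) x2=(-0.4849, 1.5984, -1.6973) x3=(0.0756, -0.5885, 0.6188)
step 11: x0=(1.5004, -1.6947, 0.8530) x1=(0.4183, -1.0808, -0.8752) x2=(-0.4942, 1.6057, -1.6857) x3=(0.0791, -0.5991, 0.6225)
step 12: x0=(1.4779, -1.7101, 0.8535) x1=(0.4292, -1.0924, -0.8620) x2=(-0.5035, 1.6128, -1.6741) x3=(0.0827, -0.6099, 0.6260)
step 13: x0=(1.4553, -1.7254, 0.8539) x1=(0.4402, -1.1041, -0.8486) x2=(-0.5127, 1.6199, -1.6624) x3=(0.0866, -0.6208, 0.6292)
step 14: x0=(1.4325, -1.7406, 0.8541) x1=(0.4513, -1.1158, -0.8350) x2=(-0.5219, 1.6269, -1.6507) x3=(0.0907, -0.6319, 0.6323)
step 15: x0=(1.4096, -1.7557, 0.8542) x1=(0.4623, -1.1274, -0.8213) x2=(-0.5310, 1.6338, -1.6390) x3=(0.0949, -0.6431, 0.6351)
step 16: x0=(1.3865, -1.7707, 0.8542) x1=(0.4734, -1.1390, -0.8073) x2=(-0.5401, 1.6407, -1.6272) x3=(0.0993, -0.6545, 0.6377)
step 17: x0=(1.3634, -1.7856, 0.8540) x1=(0.4845, -1.1506, -0.7932) x2=(-0.5492, 1.6474, -1.6153) x3=(0.1040, -0.6661, 0.6401)
step 18: x0=(1.3401, -1.8004, 0.8537) x1=(0.4957, -1.1622, -0.7789) x2=(-0.5582, 1.6540, -1.6035) x3=(0.1088, -0.6779, 0.6423)
step 19: x0=(1.3166, -1.8150, 0.8532) x1=(0.5069, -1.1737, -0.7643) x2=(-0.5672, 1.6605, -1.5915) x3=(0.1139, -0.6899, 0.6442)
step 20: x0=(1.2931, -1.8296, 0.8526) x1=(0.5181, -1.1853, -0.7496) x2=(-0.5762, 1.6670, -1.5796) x3=(0.1191, -0.7021, 0.6460)
step 21: x0=(1.2694, -1.8440, 0.8518) x1=(0.5294, -1.1968, -0.7346) x2=(-0.5851, 1.6734, -1.5675) x3=(0.1246, -0.7144, 0.6475)
step 22: x0=(1.2455, -1.8583, 0.8509) x1=(0.5407, -1.2084, -0.7194) x2=(-0.5940, 1.6796, -1.5555) x3=(0.1303, -0.7270, 0.6487)
step 23: x0=(1.2216, -1.8724, 0.8497) x1=(0.5520, -1.2199, -0.7040) x2=(-0.6029, 1.6858, -1.5434) x3=(0.1362, -0.7398, 0.6498)
step 24: x0=(1.1975, -1.8864, 0.8484) x1=(0.5633, -1.2315, -0.6884) x2=(-0.6117, 1.6919, -1.5312) x3=(0.1423, -0.7529, 0.6506)
step 25: x0=(1.1732, -1.9003, 0.8469) x1=(0.5747, -1.2430, -0.6725) x2=(-0.6205, 1.6980, -1.5191) x3=(0.1487, -0.7662, 0.6511)
step 26: x0=(1.1489, -1.9140, 0.8453) x1=(0.5860, -1.2546, -0.6564) x2=(-0.6292, 1.7039, -1.5068) x3=(0.1553, -0.7797, 0.6515)
step 27: x0=(1.1244, -1.9276, 0.8434) x1=(0.5974, -1.2662, -0.6400) x2=(-0.6380, 1.7098, -1.4946) x3=(0.1622, -0.7935, 0.6516)
step 28: x0=(1.0997, -1.9409, 0.8414) x1=(0.6089, -1.2777, -0.6234) x2=(-0.6466, 1.7155, -1.4823) x3=(0.1692, -0.8075, 0.6514)

3.3576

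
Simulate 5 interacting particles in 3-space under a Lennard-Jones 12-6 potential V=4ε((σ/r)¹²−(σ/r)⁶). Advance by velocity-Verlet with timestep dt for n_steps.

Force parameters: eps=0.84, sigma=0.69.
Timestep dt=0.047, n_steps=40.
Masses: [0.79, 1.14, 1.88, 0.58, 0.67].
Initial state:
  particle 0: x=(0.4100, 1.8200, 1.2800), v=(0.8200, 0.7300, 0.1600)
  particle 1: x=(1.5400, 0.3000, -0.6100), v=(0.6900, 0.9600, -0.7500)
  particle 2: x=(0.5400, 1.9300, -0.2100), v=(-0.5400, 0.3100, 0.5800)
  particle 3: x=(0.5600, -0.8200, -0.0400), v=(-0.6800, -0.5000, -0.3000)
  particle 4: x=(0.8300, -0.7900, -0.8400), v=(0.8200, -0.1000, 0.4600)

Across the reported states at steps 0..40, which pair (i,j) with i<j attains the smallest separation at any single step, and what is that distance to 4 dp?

pair (3,4), distance 0.7524

step 0: x0=(0.4100, 1.8200, 1.2800) x1=(1.5400, 0.3000, -0.6100) x2=(0.5400, 1.9300, -0.2100) x3=(0.5600, -0.8200, -0.0400) x4=(0.8300, -0.7900, -0.8400)
step 1: x0=(0.4486, 1.8543, 1.2873) x1=(1.5722, 0.3448, -0.6453) x2=(0.5146, 1.9446, -0.1827) x3=(0.5299, -0.8432, -0.0593) x4=(0.8673, -0.7945, -0.8138)
step 2: x0=(0.4871, 1.8887, 1.2943) x1=(1.6041, 0.3892, -0.6805) x2=(0.4892, 1.9591, -0.1552) x3=(0.5041, -0.8656, -0.0881) x4=(0.9014, -0.7987, -0.7794)
step 3: x0=(0.5257, 1.9230, 1.3008) x1=(1.6357, 0.4332, -0.7158) x2=(0.4639, 1.9736, -0.1275) x3=(0.4819, -0.8873, -0.1230) x4=(0.9329, -0.8029, -0.7397)
step 4: x0=(0.5643, 1.9574, 1.3068) x1=(1.6670, 0.4769, -0.7511) x2=(0.4385, 1.9880, -0.0996) x3=(0.4583, -0.9092, -0.1559) x4=(0.9658, -0.8063, -0.7017)
step 5: x0=(0.6028, 1.9917, 1.3123) x1=(1.6982, 0.5203, -0.7863) x2=(0.4132, 2.0025, -0.0716) x3=(0.4270, -0.9327, -0.1806) x4=(1.0058, -0.8079, -0.6709)
step 6: x0=(0.6412, 2.0261, 1.3172) x1=(1.7292, 0.5635, -0.8215) x2=(0.3879, 2.0169, -0.0433) x3=(0.3939, -0.9564, -0.2037) x4=(1.0475, -0.8088, -0.6415)
step 7: x0=(0.6796, 2.0605, 1.3215) x1=(1.7602, 0.6065, -0.8566) x2=(0.3627, 2.0313, -0.0147) x3=(0.3667, -0.9788, -0.2307) x4=(1.0843, -0.8105, -0.6088)
step 8: x0=(0.7177, 2.0948, 1.3252) x1=(1.7910, 0.6494, -0.8917) x2=(0.3376, 2.0458, 0.0141) x3=(0.3483, -0.9991, -0.2624) x4=(1.1136, -0.8138, -0.5720)
step 9: x0=(0.7558, 2.1291, 1.3282) x1=(1.8217, 0.6922, -0.9268) x2=(0.3125, 2.0602, 0.0432) x3=(0.3399, -1.0170, -0.2981) x4=(1.1343, -0.8190, -0.5318)
step 10: x0=(0.7935, 2.1634, 1.3306) x1=(1.8524, 0.7349, -0.9618) x2=(0.2876, 2.0746, 0.0725) x3=(0.3419, -1.0323, -0.3369) x4=(1.1462, -0.8262, -0.4890)
step 11: x0=(0.8311, 2.1976, 1.3324) x1=(1.8831, 0.7775, -0.9968) x2=(0.2627, 2.0891, 0.1021) x3=(0.3543, -1.0449, -0.3776) x4=(1.1490, -0.8356, -0.4446)
step 12: x0=(0.8683, 2.2318, 1.3335) x1=(1.9137, 0.8200, -1.0317) x2=(0.2380, 2.1035, 0.1320) x3=(0.3763, -1.0549, -0.4192) x4=(1.1436, -0.8472, -0.3994)
step 13: x0=(0.9052, 2.2659, 1.3341) x1=(1.9443, 0.8626, -1.0667) x2=(0.2134, 2.1180, 0.1621) x3=(0.4042, -1.0633, -0.4606) x4=(1.1332, -0.8600, -0.3545)
step 14: x0=(0.9418, 2.3000, 1.3341) x1=(1.9748, 0.9051, -1.1016) x2=(0.1889, 2.1325, 0.1925) x3=(0.4277, -1.0730, -0.5026) x4=(1.1265, -0.8718, -0.3089)
step 15: x0=(0.9781, 2.3339, 1.3335) x1=(2.0054, 0.9476, -1.1365) x2=(0.1646, 2.1470, 0.2230) x3=(0.4407, -1.0857, -0.5476) x4=(1.1291, -0.8809, -0.2609)
step 16: x0=(1.0140, 2.3678, 1.3325) x1=(2.0359, 0.9901, -1.1715) x2=(0.1405, 2.1616, 0.2538) x3=(0.4532, -1.0985, -0.5928) x4=(1.1320, -0.8898, -0.2127)
step 17: x0=(1.0496, 2.4016, 1.3311) x1=(2.0664, 1.0325, -1.2063) x2=(0.1165, 2.1762, 0.2847) x3=(0.4724, -1.1092, -0.6342) x4=(1.1291, -0.9005, -0.1678)
step 18: x0=(1.0848, 2.4353, 1.3293) x1=(2.0970, 1.0750, -1.2412) x2=(0.0926, 2.1908, 0.3158) x3=(0.4998, -1.1173, -0.6698) x4=(1.1191, -0.9135, -0.1279)
step 19: x0=(1.1198, 2.4689, 1.3271) x1=(2.1275, 1.1175, -1.2761) x2=(0.0689, 2.2055, 0.3470) x3=(0.5354, -1.1228, -0.6983) x4=(1.1022, -0.9287, -0.0942)
step 20: x0=(1.1544, 2.5025, 1.3247) x1=(2.1580, 1.1599, -1.3110) x2=(0.0453, 2.2202, 0.3783) x3=(0.5783, -1.1257, -0.7189) x4=(1.0788, -0.9462, -0.0672)
step 21: x0=(1.1887, 2.5359, 1.3220) x1=(2.1885, 1.2024, -1.3459) x2=(0.0218, 2.2349, 0.4098) x3=(0.6277, -1.1263, -0.7312) x4=(1.0499, -0.9656, -0.0476)
step 22: x0=(1.2228, 2.5694, 1.3191) x1=(2.2189, 1.2448, -1.3807) x2=(-0.0016, 2.2497, 0.4413) x3=(0.6820, -1.1250, -0.7354) x4=(1.0166, -0.9866, -0.0348)
step 23: x0=(1.2567, 2.6027, 1.3161) x1=(2.2494, 1.2872, -1.4156) x2=(-0.0249, 2.2644, 0.4729) x3=(0.7382, -1.1229, -0.7357) x4=(0.9818, -1.0083, -0.0256)
step 24: x0=(1.2903, 2.6360, 1.3129) x1=(2.2799, 1.3297, -1.4504) x2=(-0.0481, 2.2792, 0.5045) x3=(0.7921, -1.1219, -0.7426) x4=(0.9489, -1.0291, -0.0105)
step 25: x0=(1.3238, 2.6692, 1.3096) x1=(2.3104, 1.3721, -1.4853) x2=(-0.0712, 2.2940, 0.5362) x3=(0.8439, -1.1221, -0.7594) x4=(0.9178, -1.0488, 0.0131)
step 26: x0=(1.3571, 2.7024, 1.3062) x1=(2.3409, 1.4145, -1.5202) x2=(-0.0942, 2.3089, 0.5680) x3=(0.8959, -1.1222, -0.7745) x4=(0.8866, -1.0686, 0.0352)
step 27: x0=(1.3903, 2.7356, 1.3028) x1=(2.3713, 1.4570, -1.5550) x2=(-0.1172, 2.3237, 0.5997) x3=(0.9478, -1.1217, -0.7808) x4=(0.8555, -1.0890, 0.0497)
step 28: x0=(1.4233, 2.7687, 1.2993) x1=(2.4018, 1.4994, -1.5898) x2=(-0.1401, 2.3386, 0.6315) x3=(0.9985, -1.1208, -0.7765) x4=(0.8254, -1.1097, 0.0551)
step 29: x0=(1.4563, 2.8018, 1.2957) x1=(2.4323, 1.5418, -1.6247) x2=(-0.1630, 2.3535, 0.6633) x3=(1.0470, -1.1197, -0.7615) x4=(0.7973, -1.1305, 0.0511)
step 30: x0=(1.4891, 2.8349, 1.2921) x1=(2.4627, 1.5843, -1.6595) x2=(-0.1859, 2.3683, 0.6951) x3=(1.0922, -1.1187, -0.7358) x4=(0.7720, -1.1512, 0.0379)
step 31: x0=(1.5219, 2.8679, 1.2885) x1=(2.4932, 1.6267, -1.6944) x2=(-0.2087, 2.3832, 0.7270) x3=(1.1333, -1.1182, -0.7002) x4=(0.7502, -1.1715, 0.0161)
step 32: x0=(1.5546, 2.9009, 1.2848) x1=(2.5237, 1.6691, -1.7292) x2=(-0.2315, 2.3981, 0.7588) x3=(1.1702, -1.1182, -0.6567) x4=(0.7321, -1.1913, -0.0125)
step 33: x0=(1.5872, 2.9339, 1.2812) x1=(2.5541, 1.7115, -1.7641) x2=(-0.2542, 2.4130, 0.7906) x3=(1.2055, -1.1186, -0.6109) x4=(0.7154, -1.2109, -0.0431)
step 34: x0=(1.6198, 2.9669, 1.2775) x1=(2.5846, 1.7540, -1.7989) x2=(-0.2770, 2.4279, 0.8225) x3=(1.2469, -1.1177, -0.5721) x4=(0.6934, -1.2315, -0.0676)
step 35: x0=(1.6524, 2.9999, 1.2738) x1=(2.6151, 1.7964, -1.8337) x2=(-0.2997, 2.4428, 0.8543) x3=(1.2943, -1.1157, -0.5388) x4=(0.6662, -1.2531, -0.0874)
step 36: x0=(1.6849, 3.0329, 1.2701) x1=(2.6455, 1.8388, -1.8686) x2=(-0.3224, 2.4578, 0.8862) x3=(1.3387, -1.1142, -0.5034) x4=(0.6415, -1.2742, -0.1090)
step 37: x0=(1.7174, 3.0659, 1.2664) x1=(2.6760, 1.8812, -1.9034) x2=(-0.3451, 2.4727, 0.9181) x3=(1.3752, -1.1146, -0.4635) x4=(0.6237, -1.2937, -0.1345)
step 38: x0=(1.7499, 3.0988, 1.2627) x1=(2.7065, 1.9236, -1.9382) x2=(-0.3678, 2.4876, 0.9499) x3=(1.4020, -1.1173, -0.4194) x4=(0.6144, -1.3112, -0.1637)
step 39: x0=(1.7824, 3.1318, 1.2589) x1=(2.7369, 1.9661, -1.9731) x2=(-0.3905, 2.5025, 0.9818) x3=(1.4186, -1.1225, -0.3719) x4=(0.6138, -1.3265, -0.1957)
step 40: x0=(1.8148, 3.1647, 1.2552) x1=(2.7674, 2.0085, -2.0079) x2=(-0.4131, 2.5175, 1.0136) x3=(1.4247, -1.1304, -0.3221) x4=(0.6224, -1.3396, -0.2298)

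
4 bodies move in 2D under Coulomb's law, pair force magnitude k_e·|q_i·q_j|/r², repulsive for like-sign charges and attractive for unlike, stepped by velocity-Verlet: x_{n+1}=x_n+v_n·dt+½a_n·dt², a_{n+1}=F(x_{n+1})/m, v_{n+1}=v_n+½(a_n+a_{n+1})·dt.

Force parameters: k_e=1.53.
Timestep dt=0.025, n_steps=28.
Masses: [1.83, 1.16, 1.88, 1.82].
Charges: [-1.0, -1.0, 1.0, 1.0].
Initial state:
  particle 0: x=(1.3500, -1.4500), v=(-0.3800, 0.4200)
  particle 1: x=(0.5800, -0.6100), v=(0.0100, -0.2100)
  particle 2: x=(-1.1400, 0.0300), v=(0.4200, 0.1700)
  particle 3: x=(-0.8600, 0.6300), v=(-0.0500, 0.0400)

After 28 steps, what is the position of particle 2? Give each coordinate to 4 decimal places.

step 0: x0=(1.3500, -1.4500) x1=(0.5800, -0.6100) x2=(-1.1400, 0.0300) x3=(-0.8600, 0.6300)
step 1: x0=(1.3406, -1.4396) x1=(0.5798, -0.6149) x2=(-1.1296, 0.0337) x3=(-0.8609, 0.6315)
step 2: x0=(1.3314, -1.4295) x1=(0.5788, -0.6191) x2=(-1.1196, 0.0362) x3=(-0.8612, 0.6339)
step 3: x0=(1.3223, -1.4195) x1=(0.5769, -0.6225) x2=(-1.1098, 0.0375) x3=(-0.8608, 0.6374)
step 4: x0=(1.3135, -1.4099) x1=(0.5742, -0.6252) x2=(-1.1003, 0.0377) x3=(-0.8598, 0.6419)
step 5: x0=(1.3049, -1.4005) x1=(0.5706, -0.6272) x2=(-1.0910, 0.0366) x3=(-0.8582, 0.6474)
step 6: x0=(1.2965, -1.3913) x1=(0.5660, -0.6284) x2=(-1.0820, 0.0343) x3=(-0.8560, 0.6539)
step 7: x0=(1.2883, -1.3824) x1=(0.5605, -0.6287) x2=(-1.0731, 0.0308) x3=(-0.8532, 0.6614)
step 8: x0=(1.2803, -1.3738) x1=(0.5541, -0.6283) x2=(-1.0644, 0.0262) x3=(-0.8499, 0.6699)
step 9: x0=(1.2726, -1.3654) x1=(0.5468, -0.6271) x2=(-1.0558, 0.0204) x3=(-0.8461, 0.6793)
step 10: x0=(1.2651, -1.3574) x1=(0.5385, -0.6251) x2=(-1.0474, 0.0134) x3=(-0.8418, 0.6896)
step 11: x0=(1.2579, -1.3495) x1=(0.5292, -0.6223) x2=(-1.0390, 0.0055) x3=(-0.8371, 0.7008)
step 12: x0=(1.2509, -1.3420) x1=(0.5189, -0.6187) x2=(-1.0307, -0.0036) x3=(-0.8319, 0.7128)
step 13: x0=(1.2441, -1.3347) x1=(0.5077, -0.6142) x2=(-1.0224, -0.0136) x3=(-0.8263, 0.7256)
step 14: x0=(1.2376, -1.3277) x1=(0.4954, -0.6090) x2=(-1.0140, -0.0245) x3=(-0.8204, 0.7391)
step 15: x0=(1.2313, -1.3209) x1=(0.4822, -0.6029) x2=(-1.0056, -0.0364) x3=(-0.8141, 0.7533)
step 16: x0=(1.2253, -1.3144) x1=(0.4679, -0.5960) x2=(-0.9972, -0.0491) x3=(-0.8074, 0.7681)
step 17: x0=(1.2195, -1.3081) x1=(0.4526, -0.5883) x2=(-0.9886, -0.0626) x3=(-0.8005, 0.7834)
step 18: x0=(1.2139, -1.3021) x1=(0.4362, -0.5798) x2=(-0.9800, -0.0770) x3=(-0.7932, 0.7993)
step 19: x0=(1.2086, -1.2963) x1=(0.4188, -0.5704) x2=(-0.9711, -0.0920) x3=(-0.7857, 0.8157)
step 20: x0=(1.2035, -1.2907) x1=(0.4004, -0.5603) x2=(-0.9621, -0.1077) x3=(-0.7779, 0.8325)
step 21: x0=(1.1986, -1.2854) x1=(0.3809, -0.5494) x2=(-0.9529, -0.1241) x3=(-0.7698, 0.8497)
step 22: x0=(1.1938, -1.2802) x1=(0.3603, -0.5378) x2=(-0.9435, -0.1412) x3=(-0.7615, 0.8673)
step 23: x0=(1.1893, -1.2753) x1=(0.3387, -0.5253) x2=(-0.9338, -0.1588) x3=(-0.7530, 0.8852)
step 24: x0=(1.1850, -1.2705) x1=(0.3160, -0.5121) x2=(-0.9238, -0.1770) x3=(-0.7442, 0.9033)
step 25: x0=(1.1808, -1.2659) x1=(0.2921, -0.4982) x2=(-0.9136, -0.1957) x3=(-0.7352, 0.9218)
step 26: x0=(1.1768, -1.2614) x1=(0.2672, -0.4835) x2=(-0.9030, -0.2150) x3=(-0.7261, 0.9404)
step 27: x0=(1.1730, -1.2571) x1=(0.2411, -0.4681) x2=(-0.8920, -0.2347) x3=(-0.7167, 0.9592)
step 28: x0=(1.1693, -1.2529) x1=(0.2138, -0.4519) x2=(-0.8806, -0.2549) x3=(-0.7071, 0.9782)

(-0.8806, -0.2549)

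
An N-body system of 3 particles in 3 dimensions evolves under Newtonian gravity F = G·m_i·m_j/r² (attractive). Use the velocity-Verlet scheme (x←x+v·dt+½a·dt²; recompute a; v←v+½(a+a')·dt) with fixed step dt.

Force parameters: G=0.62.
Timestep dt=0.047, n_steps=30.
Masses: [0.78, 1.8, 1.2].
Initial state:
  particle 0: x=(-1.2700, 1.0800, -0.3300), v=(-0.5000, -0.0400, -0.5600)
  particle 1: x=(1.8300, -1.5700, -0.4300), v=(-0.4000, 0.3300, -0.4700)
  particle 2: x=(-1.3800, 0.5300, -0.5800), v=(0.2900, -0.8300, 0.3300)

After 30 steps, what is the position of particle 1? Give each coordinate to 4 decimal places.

(1.1812, -1.0526, -1.0863)

step 0: x0=(-1.2700, 1.0800, -0.3300) x1=(1.8300, -1.5700, -0.4300) x2=(-1.3800, 0.5300, -0.5800)
step 1: x0=(-1.2938, 1.0761, -0.3572) x1=(1.8111, -1.5544, -0.4521) x2=(-1.3660, 0.4922, -0.5639)
step 2: x0=(-1.3180, 1.0682, -0.3858) x1=(1.7921, -1.5388, -0.4742) x2=(-1.3516, 0.4569, -0.5469)
step 3: x0=(-1.3424, 1.0562, -0.4155) x1=(1.7729, -1.5230, -0.4963) x2=(-1.3369, 0.4241, -0.5292)
step 4: x0=(-1.3665, 1.0402, -0.4459) x1=(1.7536, -1.5071, -0.5184) x2=(-1.3221, 0.3937, -0.5111)
step 5: x0=(-1.3903, 1.0202, -0.4766) x1=(1.7341, -1.4911, -0.5405) x2=(-1.3073, 0.3657, -0.4927)
step 6: x0=(-1.4135, 0.9965, -0.5075) x1=(1.7145, -1.4750, -0.5626) x2=(-1.2926, 0.3401, -0.4742)
step 7: x0=(-1.4359, 0.9690, -0.5381) x1=(1.6947, -1.4588, -0.5846) x2=(-1.2781, 0.3167, -0.4559)
step 8: x0=(-1.4573, 0.9379, -0.5684) x1=(1.6747, -1.4425, -0.6067) x2=(-1.2641, 0.2954, -0.4378)
step 9: x0=(-1.4776, 0.9034, -0.5979) x1=(1.6546, -1.4261, -0.6288) x2=(-1.2505, 0.2762, -0.4202)
step 10: x0=(-1.4967, 0.8657, -0.6266) x1=(1.6342, -1.4096, -0.6509) x2=(-1.2375, 0.2589, -0.4032)
step 11: x0=(-1.5143, 0.8250, -0.6542) x1=(1.6137, -1.3929, -0.6729) x2=(-1.2250, 0.2435, -0.3870)
step 12: x0=(-1.5305, 0.7814, -0.6805) x1=(1.5930, -1.3761, -0.6949) x2=(-1.2133, 0.2297, -0.3715)
step 13: x0=(-1.5450, 0.7351, -0.7054) x1=(1.5721, -1.3592, -0.7170) x2=(-1.2024, 0.2174, -0.3570)
step 14: x0=(-1.5579, 0.6864, -0.7287) x1=(1.5510, -1.3422, -0.7390) x2=(-1.1922, 0.2066, -0.3436)
step 15: x0=(-1.5689, 0.6355, -0.7503) x1=(1.5297, -1.3251, -0.7610) x2=(-1.1829, 0.1970, -0.3314)
step 16: x0=(-1.5781, 0.5825, -0.7701) x1=(1.5082, -1.3078, -0.7829) x2=(-1.1745, 0.1886, -0.3203)
step 17: x0=(-1.5853, 0.5277, -0.7878) x1=(1.4864, -1.2904, -0.8048) x2=(-1.1670, 0.1812, -0.3106)
step 18: x0=(-1.5906, 0.4712, -0.8035) x1=(1.4645, -1.2729, -0.8268) x2=(-1.1605, 0.1747, -0.3023)
step 19: x0=(-1.5938, 0.4134, -0.8170) x1=(1.4423, -1.2553, -0.8486) x2=(-1.1550, 0.1688, -0.2954)
step 20: x0=(-1.5950, 0.3545, -0.8283) x1=(1.4198, -1.2375, -0.8705) x2=(-1.1504, 0.1635, -0.2901)
step 21: x0=(-1.5940, 0.2946, -0.8372) x1=(1.3972, -1.2196, -0.8923) x2=(-1.1469, 0.1586, -0.2863)
step 22: x0=(-1.5909, 0.2340, -0.8437) x1=(1.3743, -1.2016, -0.9140) x2=(-1.1444, 0.1540, -0.2841)
step 23: x0=(-1.5856, 0.1729, -0.8478) x1=(1.3511, -1.1834, -0.9358) x2=(-1.1429, 0.1495, -0.2836)
step 24: x0=(-1.5782, 0.1117, -0.8494) x1=(1.3277, -1.1651, -0.9574) x2=(-1.1425, 0.1449, -0.2848)
step 25: x0=(-1.5685, 0.0505, -0.8484) x1=(1.3040, -1.1467, -0.9791) x2=(-1.1431, 0.1400, -0.2878)
step 26: x0=(-1.5567, -0.0104, -0.8449) x1=(1.2800, -1.1281, -1.0006) x2=(-1.1447, 0.1348, -0.2924)
step 27: x0=(-1.5426, -0.0706, -0.8388) x1=(1.2558, -1.1094, -1.0221) x2=(-1.1472, 0.1290, -0.2989)
step 28: x0=(-1.5264, -0.1301, -0.8301) x1=(1.2312, -1.0906, -1.0436) x2=(-1.1508, 0.1224, -0.3071)
step 29: x0=(-1.5081, -0.1883, -0.8188) x1=(1.2064, -1.0716, -1.0650) x2=(-1.1553, 0.1148, -0.3171)
step 30: x0=(-1.4877, -0.2451, -0.8049) x1=(1.1812, -1.0526, -1.0863) x2=(-1.1607, 0.1061, -0.3289)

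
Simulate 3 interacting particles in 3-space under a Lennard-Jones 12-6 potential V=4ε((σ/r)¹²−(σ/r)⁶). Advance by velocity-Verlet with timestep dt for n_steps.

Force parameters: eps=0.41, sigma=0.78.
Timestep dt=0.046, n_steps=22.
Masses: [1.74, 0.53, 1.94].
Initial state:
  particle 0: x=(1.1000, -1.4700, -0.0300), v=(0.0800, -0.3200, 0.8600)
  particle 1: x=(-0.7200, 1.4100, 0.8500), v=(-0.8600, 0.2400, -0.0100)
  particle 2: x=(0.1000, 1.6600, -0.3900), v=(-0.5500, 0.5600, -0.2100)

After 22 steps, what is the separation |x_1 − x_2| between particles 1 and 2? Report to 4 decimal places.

1.8281

step 0: x0=(1.1000, -1.4700, -0.0300) x1=(-0.7200, 1.4100, 0.8500) x2=(0.1000, 1.6600, -0.3900)
step 1: x0=(1.1037, -1.4847, 0.0096) x1=(-0.7594, 1.4211, 0.8493) x2=(0.0747, 1.6857, -0.3996)
step 2: x0=(1.1074, -1.4994, 0.0491) x1=(-0.7986, 1.4322, 0.8483) x2=(0.0493, 1.7115, -0.4091)
step 3: x0=(1.1110, -1.5142, 0.0887) x1=(-0.8376, 1.4435, 0.8470) x2=(0.0238, 1.7372, -0.4185)
step 4: x0=(1.1147, -1.5289, 0.1282) x1=(-0.8763, 1.4548, 0.8453) x2=(-0.0017, 1.7629, -0.4279)
step 5: x0=(1.1184, -1.5436, 0.1678) x1=(-0.9149, 1.4661, 0.8433) x2=(-0.0273, 1.7885, -0.4371)
step 6: x0=(1.1221, -1.5583, 0.2074) x1=(-0.9532, 1.4776, 0.8411) x2=(-0.0529, 1.8142, -0.4463)
step 7: x0=(1.1258, -1.5730, 0.2469) x1=(-0.9914, 1.4891, 0.8386) x2=(-0.0786, 1.8398, -0.4554)
step 8: x0=(1.1294, -1.5877, 0.2865) x1=(-1.0294, 1.5006, 0.8359) x2=(-0.1043, 1.8654, -0.4644)
step 9: x0=(1.1331, -1.6025, 0.3260) x1=(-1.0673, 1.5123, 0.8330) x2=(-0.1301, 1.8910, -0.4734)
step 10: x0=(1.1368, -1.6172, 0.3656) x1=(-1.1050, 1.5239, 0.8299) x2=(-0.1559, 1.9166, -0.4824)
step 11: x0=(1.1405, -1.6319, 0.4052) x1=(-1.1426, 1.5357, 0.8265) x2=(-0.1817, 1.9422, -0.4912)
step 12: x0=(1.1441, -1.6466, 0.4447) x1=(-1.1800, 1.5475, 0.8230) x2=(-0.2076, 1.9677, -0.5001)
step 13: x0=(1.1478, -1.6613, 0.4843) x1=(-1.2174, 1.5593, 0.8194) x2=(-0.2335, 1.9932, -0.5088)
step 14: x0=(1.1515, -1.6760, 0.5238) x1=(-1.2546, 1.5712, 0.8155) x2=(-0.2594, 2.0188, -0.5176)
step 15: x0=(1.1552, -1.6907, 0.5634) x1=(-1.2917, 1.5832, 0.8115) x2=(-0.2854, 2.0443, -0.5263)
step 16: x0=(1.1588, -1.7054, 0.6030) x1=(-1.3286, 1.5952, 0.8074) x2=(-0.3114, 2.0698, -0.5349)
step 17: x0=(1.1625, -1.7202, 0.6425) x1=(-1.3655, 1.6072, 0.8032) x2=(-0.3374, 2.0952, -0.5436)
step 18: x0=(1.1662, -1.7349, 0.6821) x1=(-1.4023, 1.6193, 0.7988) x2=(-0.3635, 2.1207, -0.5522)
step 19: x0=(1.1699, -1.7496, 0.7216) x1=(-1.4390, 1.6314, 0.7943) x2=(-0.3896, 2.1462, -0.5607)
step 20: x0=(1.1735, -1.7643, 0.7612) x1=(-1.4756, 1.6436, 0.7897) x2=(-0.4157, 2.1716, -0.5692)
step 21: x0=(1.1772, -1.7790, 0.8008) x1=(-1.5122, 1.6558, 0.7850) x2=(-0.4418, 2.1970, -0.5777)
step 22: x0=(1.1809, -1.7937, 0.8403) x1=(-1.5486, 1.6681, 0.7801) x2=(-0.4679, 2.2225, -0.5862)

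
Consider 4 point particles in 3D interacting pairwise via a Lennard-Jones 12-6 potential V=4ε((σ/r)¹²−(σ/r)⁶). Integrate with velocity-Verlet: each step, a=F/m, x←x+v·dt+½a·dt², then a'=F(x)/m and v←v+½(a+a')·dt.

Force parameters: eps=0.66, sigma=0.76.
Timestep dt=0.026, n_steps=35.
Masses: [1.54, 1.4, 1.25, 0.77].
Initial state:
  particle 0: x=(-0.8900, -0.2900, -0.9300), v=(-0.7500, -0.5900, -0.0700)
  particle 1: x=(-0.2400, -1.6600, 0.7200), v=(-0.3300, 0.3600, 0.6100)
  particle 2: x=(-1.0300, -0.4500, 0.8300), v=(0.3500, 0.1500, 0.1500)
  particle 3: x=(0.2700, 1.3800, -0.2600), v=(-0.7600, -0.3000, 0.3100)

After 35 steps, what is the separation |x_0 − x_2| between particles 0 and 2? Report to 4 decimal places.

2.1801

step 0: x0=(-0.8900, -0.2900, -0.9300) x1=(-0.2400, -1.6600, 0.7200) x2=(-1.0300, -0.4500, 0.8300) x3=(0.2700, 1.3800, -0.2600)
step 1: x0=(-0.9095, -0.3053, -0.9318) x1=(-0.2486, -1.6506, 0.7359) x2=(-1.0209, -0.4461, 0.8339) x3=(0.2502, 1.3722, -0.2519)
step 2: x0=(-0.9290, -0.3207, -0.9336) x1=(-0.2573, -1.6411, 0.7517) x2=(-1.0117, -0.4424, 0.8377) x3=(0.2305, 1.3644, -0.2439)
step 3: x0=(-0.9485, -0.3360, -0.9353) x1=(-0.2660, -1.6315, 0.7676) x2=(-1.0024, -0.4388, 0.8415) x3=(0.2107, 1.3565, -0.2358)
step 4: x0=(-0.9680, -0.3514, -0.9370) x1=(-0.2748, -1.6218, 0.7835) x2=(-0.9930, -0.4352, 0.8453) x3=(0.1909, 1.3487, -0.2278)
step 5: x0=(-0.9875, -0.3667, -0.9387) x1=(-0.2837, -1.6119, 0.7993) x2=(-0.9836, -0.4318, 0.8490) x3=(0.1711, 1.3408, -0.2197)
step 6: x0=(-1.0069, -0.3820, -0.9404) x1=(-0.2927, -1.6019, 0.8152) x2=(-0.9740, -0.4286, 0.8527) x3=(0.1513, 1.3329, -0.2117)
step 7: x0=(-1.0264, -0.3974, -0.9420) x1=(-0.3017, -1.5918, 0.8311) x2=(-0.9644, -0.4255, 0.8564) x3=(0.1315, 1.3251, -0.2036)
step 8: x0=(-1.0459, -0.4127, -0.9436) x1=(-0.3108, -1.5815, 0.8470) x2=(-0.9547, -0.4226, 0.8600) x3=(0.1116, 1.3171, -0.1956)
step 9: x0=(-1.0653, -0.4280, -0.9452) x1=(-0.3201, -1.5711, 0.8628) x2=(-0.9449, -0.4198, 0.8636) x3=(0.0918, 1.3092, -0.1875)
step 10: x0=(-1.0848, -0.4434, -0.9468) x1=(-0.3294, -1.5604, 0.8787) x2=(-0.9349, -0.4173, 0.8672) x3=(0.0719, 1.3013, -0.1795)
step 11: x0=(-1.1043, -0.4587, -0.9483) x1=(-0.3388, -1.5496, 0.8946) x2=(-0.9249, -0.4149, 0.8707) x3=(0.0521, 1.2933, -0.1714)
step 12: x0=(-1.1237, -0.4740, -0.9498) x1=(-0.3484, -1.5386, 0.9104) x2=(-0.9147, -0.4129, 0.8742) x3=(0.0322, 1.2854, -0.1633)
step 13: x0=(-1.1431, -0.4893, -0.9513) x1=(-0.3580, -1.5273, 0.9263) x2=(-0.9044, -0.4110, 0.8777) x3=(0.0123, 1.2774, -0.1553)
step 14: x0=(-1.1626, -0.5047, -0.9528) x1=(-0.3678, -1.5157, 0.9421) x2=(-0.8939, -0.4095, 0.8812) x3=(-0.0075, 1.2694, -0.1472)
step 15: x0=(-1.1820, -0.5200, -0.9542) x1=(-0.3777, -1.5039, 0.9579) x2=(-0.8833, -0.4082, 0.8847) x3=(-0.0274, 1.2614, -0.1391)
step 16: x0=(-1.2014, -0.5353, -0.9556) x1=(-0.3878, -1.4917, 0.9737) x2=(-0.8726, -0.4073, 0.8882) x3=(-0.0473, 1.2533, -0.1311)
step 17: x0=(-1.2208, -0.5506, -0.9570) x1=(-0.3980, -1.4792, 0.9894) x2=(-0.8616, -0.4068, 0.8917) x3=(-0.0673, 1.2453, -0.1230)
step 18: x0=(-1.2403, -0.5659, -0.9584) x1=(-0.4084, -1.4664, 1.0052) x2=(-0.8505, -0.4067, 0.8952) x3=(-0.0872, 1.2372, -0.1149)
step 19: x0=(-1.2597, -0.5812, -0.9597) x1=(-0.4190, -1.4531, 1.0208) x2=(-0.8392, -0.4071, 0.8987) x3=(-0.1071, 1.2291, -0.1068)
step 20: x0=(-1.2791, -0.5965, -0.9611) x1=(-0.4298, -1.4393, 1.0364) x2=(-0.8277, -0.4079, 0.9023) x3=(-0.1271, 1.2210, -0.0988)
step 21: x0=(-1.2985, -0.6118, -0.9624) x1=(-0.4407, -1.4251, 1.0520) x2=(-0.8159, -0.4094, 0.9059) x3=(-0.1470, 1.2128, -0.0907)
step 22: x0=(-1.3178, -0.6271, -0.9637) x1=(-0.4519, -1.4102, 1.0674) x2=(-0.8040, -0.4114, 0.9096) x3=(-0.1670, 1.2047, -0.0826)
step 23: x0=(-1.3372, -0.6424, -0.9650) x1=(-0.4633, -1.3947, 1.0828) x2=(-0.7917, -0.4142, 0.9134) x3=(-0.1870, 1.1965, -0.0744)
step 24: x0=(-1.3566, -0.6577, -0.9663) x1=(-0.4749, -1.3786, 1.0980) x2=(-0.7792, -0.4177, 0.9173) x3=(-0.2069, 1.1883, -0.0663)
step 25: x0=(-1.3760, -0.6730, -0.9675) x1=(-0.4868, -1.3616, 1.1131) x2=(-0.7665, -0.4222, 0.9213) x3=(-0.2269, 1.1800, -0.0582)
step 26: x0=(-1.3953, -0.6883, -0.9688) x1=(-0.4989, -1.3438, 1.1280) x2=(-0.7534, -0.4275, 0.9255) x3=(-0.2469, 1.1718, -0.0500)
step 27: x0=(-1.4147, -0.7036, -0.9700) x1=(-0.5113, -1.3250, 1.1427) x2=(-0.7401, -0.4339, 0.9299) x3=(-0.2670, 1.1635, -0.0419)
step 28: x0=(-1.4340, -0.7189, -0.9712) x1=(-0.5239, -1.3053, 1.1571) x2=(-0.7265, -0.4413, 0.9346) x3=(-0.2870, 1.1552, -0.0337)
step 29: x0=(-1.4534, -0.7342, -0.9724) x1=(-0.5367, -1.2848, 1.1714) x2=(-0.7126, -0.4497, 0.9395) x3=(-0.3070, 1.1468, -0.0255)
step 30: x0=(-1.4727, -0.7494, -0.9736) x1=(-0.5497, -1.2635, 1.1854) x2=(-0.6986, -0.4588, 0.9446) x3=(-0.3271, 1.1384, -0.0174)
step 31: x0=(-1.4920, -0.7647, -0.9748) x1=(-0.5627, -1.2423, 1.1994) x2=(-0.6846, -0.4679, 0.9496) x3=(-0.3471, 1.1300, -0.0092)
step 32: x0=(-1.5114, -0.7800, -0.9760) x1=(-0.5755, -1.2224, 1.2139) x2=(-0.6708, -0.4755, 0.9542) x3=(-0.3672, 1.1216, -0.0009)
step 33: x0=(-1.5307, -0.7953, -0.9771) x1=(-0.5878, -1.2059, 1.2296) x2=(-0.6576, -0.4792, 0.9574) x3=(-0.3872, 1.1131, 0.0073)
step 34: x0=(-1.5500, -0.8105, -0.9783) x1=(-0.5996, -1.1952, 1.2474) x2=(-0.6449, -0.4765, 0.9582) x3=(-0.4073, 1.1046, 0.0156)
step 35: x0=(-1.5693, -0.8258, -0.9794) x1=(-0.6110, -1.1906, 1.2677) x2=(-0.6327, -0.4669, 0.9562) x3=(-0.4274, 1.0960, 0.0238)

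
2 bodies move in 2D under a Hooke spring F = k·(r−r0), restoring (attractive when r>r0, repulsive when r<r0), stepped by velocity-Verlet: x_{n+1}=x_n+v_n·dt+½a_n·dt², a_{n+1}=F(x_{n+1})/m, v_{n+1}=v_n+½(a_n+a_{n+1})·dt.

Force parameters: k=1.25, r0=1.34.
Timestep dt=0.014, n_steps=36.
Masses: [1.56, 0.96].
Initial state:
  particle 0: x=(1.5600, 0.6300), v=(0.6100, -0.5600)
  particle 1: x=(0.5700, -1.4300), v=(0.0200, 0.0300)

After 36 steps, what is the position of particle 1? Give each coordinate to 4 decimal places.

step 0: x0=(1.5600, 0.6300) x1=(0.5700, -1.4300)
step 1: x0=(1.5685, 0.6221) x1=(0.5703, -1.4295)
step 2: x0=(1.5770, 0.6141) x1=(0.5708, -1.4287)
step 3: x0=(1.5853, 0.6059) x1=(0.5713, -1.4278)
step 4: x0=(1.5936, 0.5976) x1=(0.5720, -1.4266)
step 5: x0=(1.6019, 0.5891) x1=(0.5727, -1.4252)
step 6: x0=(1.6101, 0.5806) x1=(0.5736, -1.4236)
step 7: x0=(1.6182, 0.5719) x1=(0.5746, -1.4218)
step 8: x0=(1.6262, 0.5631) x1=(0.5756, -1.4198)
step 9: x0=(1.6342, 0.5541) x1=(0.5768, -1.4176)
step 10: x0=(1.6421, 0.5451) x1=(0.5781, -1.4152)
step 11: x0=(1.6500, 0.5359) x1=(0.5795, -1.4126)
step 12: x0=(1.6578, 0.5266) x1=(0.5810, -1.4098)
step 13: x0=(1.6655, 0.5171) x1=(0.5826, -1.4068)
step 14: x0=(1.6731, 0.5076) x1=(0.5844, -1.4036)
step 15: x0=(1.6807, 0.4979) x1=(0.5862, -1.4002)
step 16: x0=(1.6882, 0.4881) x1=(0.5882, -1.3966)
step 17: x0=(1.6957, 0.4782) x1=(0.5902, -1.3928)
step 18: x0=(1.7031, 0.4682) x1=(0.5924, -1.3889)
step 19: x0=(1.7104, 0.4581) x1=(0.5946, -1.3848)
step 20: x0=(1.7176, 0.4479) x1=(0.5970, -1.3805)
step 21: x0=(1.7248, 0.4375) x1=(0.5995, -1.3760)
step 22: x0=(1.7319, 0.4271) x1=(0.6021, -1.3713)
step 23: x0=(1.7390, 0.4166) x1=(0.6048, -1.3665)
step 24: x0=(1.7460, 0.4059) x1=(0.6076, -1.3615)
step 25: x0=(1.7529, 0.3952) x1=(0.6105, -1.3564)
step 26: x0=(1.7597, 0.3843) x1=(0.6135, -1.3511)
step 27: x0=(1.7665, 0.3734) x1=(0.6166, -1.3456)
step 28: x0=(1.7733, 0.3623) x1=(0.6199, -1.3400)
step 29: x0=(1.7799, 0.3512) x1=(0.6232, -1.3342)
step 30: x0=(1.7865, 0.3400) x1=(0.6266, -1.3283)
step 31: x0=(1.7931, 0.3286) x1=(0.6301, -1.3222)
step 32: x0=(1.7996, 0.3172) x1=(0.6338, -1.3160)
step 33: x0=(1.8060, 0.3057) x1=(0.6375, -1.3096)
step 34: x0=(1.8123, 0.2942) x1=(0.6413, -1.3032)
step 35: x0=(1.8186, 0.2825) x1=(0.6452, -1.2966)
step 36: x0=(1.8249, 0.2708) x1=(0.6492, -1.2898)

(0.6492, -1.2898)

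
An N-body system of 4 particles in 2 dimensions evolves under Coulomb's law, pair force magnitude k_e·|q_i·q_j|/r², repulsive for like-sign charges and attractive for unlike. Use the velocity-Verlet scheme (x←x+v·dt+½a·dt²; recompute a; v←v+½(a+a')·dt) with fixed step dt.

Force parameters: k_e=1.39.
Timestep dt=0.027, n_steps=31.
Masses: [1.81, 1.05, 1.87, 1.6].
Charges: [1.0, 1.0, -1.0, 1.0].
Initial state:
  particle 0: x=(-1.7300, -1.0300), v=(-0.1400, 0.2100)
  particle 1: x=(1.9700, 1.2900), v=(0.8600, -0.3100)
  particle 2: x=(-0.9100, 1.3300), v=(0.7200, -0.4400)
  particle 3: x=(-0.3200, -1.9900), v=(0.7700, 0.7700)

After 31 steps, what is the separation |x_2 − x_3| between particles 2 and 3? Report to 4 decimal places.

step 0: x0=(-1.7300, -1.0300) x1=(1.9700, 1.2900) x2=(-0.9100, 1.3300) x3=(-0.3200, -1.9900)
step 1: x0=(-1.7339, -1.0242) x1=(1.9932, 1.2817) x2=(-0.8905, 1.3181) x3=(-0.2991, -1.9693)
step 2: x0=(-1.7379, -1.0183) x1=(2.0164, 1.2734) x2=(-0.8710, 1.3060) x3=(-0.2781, -1.9486)
step 3: x0=(-1.7420, -1.0122) x1=(2.0395, 1.2652) x2=(-0.8515, 1.2938) x3=(-0.2570, -1.9281)
step 4: x0=(-1.7463, -1.0059) x1=(2.0626, 1.2571) x2=(-0.8319, 1.2814) x3=(-0.2357, -1.9076)
step 5: x0=(-1.7508, -0.9995) x1=(2.0856, 1.2491) x2=(-0.8123, 1.2690) x3=(-0.2142, -1.8872)
step 6: x0=(-1.7554, -0.9929) x1=(2.1086, 1.2412) x2=(-0.7926, 1.2563) x3=(-0.1927, -1.8669)
step 7: x0=(-1.7601, -0.9862) x1=(2.1316, 1.2333) x2=(-0.7729, 1.2436) x3=(-0.1710, -1.8466)
step 8: x0=(-1.7650, -0.9792) x1=(2.1546, 1.2255) x2=(-0.7531, 1.2307) x3=(-0.1491, -1.8264)
step 9: x0=(-1.7700, -0.9722) x1=(2.1775, 1.2178) x2=(-0.7333, 1.2177) x3=(-0.1271, -1.8063)
step 10: x0=(-1.7751, -0.9650) x1=(2.2004, 1.2102) x2=(-0.7135, 1.2045) x3=(-0.1050, -1.7862)
step 11: x0=(-1.7804, -0.9576) x1=(2.2232, 1.2026) x2=(-0.6937, 1.1912) x3=(-0.0828, -1.7662)
step 12: x0=(-1.7858, -0.9501) x1=(2.2461, 1.1951) x2=(-0.6738, 1.1778) x3=(-0.0605, -1.7462)
step 13: x0=(-1.7913, -0.9425) x1=(2.2689, 1.1877) x2=(-0.6538, 1.1642) x3=(-0.0380, -1.7263)
step 14: x0=(-1.7969, -0.9348) x1=(2.2916, 1.1804) x2=(-0.6339, 1.1505) x3=(-0.0154, -1.7064)
step 15: x0=(-1.8027, -0.9269) x1=(2.3144, 1.1731) x2=(-0.6139, 1.1366) x3=(0.0072, -1.6865)
step 16: x0=(-1.8085, -0.9188) x1=(2.3371, 1.1659) x2=(-0.5939, 1.1226) x3=(0.0300, -1.6667)
step 17: x0=(-1.8144, -0.9107) x1=(2.3597, 1.1588) x2=(-0.5739, 1.1084) x3=(0.0529, -1.6469)
step 18: x0=(-1.8205, -0.9024) x1=(2.3824, 1.1518) x2=(-0.5538, 1.0941) x3=(0.0759, -1.6271)
step 19: x0=(-1.8266, -0.8940) x1=(2.4050, 1.1448) x2=(-0.5337, 1.0797) x3=(0.0990, -1.6073)
step 20: x0=(-1.8329, -0.8855) x1=(2.4276, 1.1379) x2=(-0.5136, 1.0650) x3=(0.1222, -1.5875)
step 21: x0=(-1.8392, -0.8768) x1=(2.4502, 1.1311) x2=(-0.4934, 1.0503) x3=(0.1454, -1.5677)
step 22: x0=(-1.8456, -0.8681) x1=(2.4728, 1.1244) x2=(-0.4732, 1.0354) x3=(0.1688, -1.5479)
step 23: x0=(-1.8521, -0.8592) x1=(2.4953, 1.1177) x2=(-0.4531, 1.0203) x3=(0.1922, -1.5281)
step 24: x0=(-1.8587, -0.8503) x1=(2.5178, 1.1111) x2=(-0.4328, 1.0051) x3=(0.2157, -1.5083)
step 25: x0=(-1.8653, -0.8412) x1=(2.5403, 1.1046) x2=(-0.4126, 0.9897) x3=(0.2392, -1.4885)
step 26: x0=(-1.8720, -0.8320) x1=(2.5628, 1.0981) x2=(-0.3923, 0.9742) x3=(0.2629, -1.4687)
step 27: x0=(-1.8788, -0.8227) x1=(2.5853, 1.0917) x2=(-0.3721, 0.9585) x3=(0.2866, -1.4489)
step 28: x0=(-1.8856, -0.8133) x1=(2.6077, 1.0854) x2=(-0.3518, 0.9427) x3=(0.3103, -1.4290)
step 29: x0=(-1.8925, -0.8039) x1=(2.6302, 1.0792) x2=(-0.3314, 0.9267) x3=(0.3341, -1.4091)
step 30: x0=(-1.8994, -0.7943) x1=(2.6526, 1.0730) x2=(-0.3111, 0.9105) x3=(0.3580, -1.3892)
step 31: x0=(-1.9064, -0.7846) x1=(2.6750, 1.0669) x2=(-0.2907, 0.8942) x3=(0.3818, -1.3693)

2.3613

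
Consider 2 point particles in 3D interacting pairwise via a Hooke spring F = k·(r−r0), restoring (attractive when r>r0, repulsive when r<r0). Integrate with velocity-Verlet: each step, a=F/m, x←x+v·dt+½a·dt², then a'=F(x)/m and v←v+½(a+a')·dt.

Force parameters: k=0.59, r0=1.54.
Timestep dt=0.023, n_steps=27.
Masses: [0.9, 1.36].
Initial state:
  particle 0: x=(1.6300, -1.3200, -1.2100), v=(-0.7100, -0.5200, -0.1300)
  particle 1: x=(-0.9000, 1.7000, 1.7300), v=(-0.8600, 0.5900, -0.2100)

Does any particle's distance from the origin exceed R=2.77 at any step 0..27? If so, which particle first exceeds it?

no

step 0: x0=(1.6300, -1.3200, -1.2100) x1=(-0.9000, 1.7000, 1.7300)
step 1: x0=(1.6134, -1.3316, -1.2126) x1=(-0.9196, 1.7133, 1.7249)
step 2: x0=(1.5961, -1.3425, -1.2146) x1=(-0.9388, 1.7262, 1.7194)
step 3: x0=(1.5783, -1.3526, -1.2158) x1=(-0.9575, 1.7386, 1.7134)
step 4: x0=(1.5598, -1.3620, -1.2164) x1=(-0.9759, 1.7504, 1.7070)
step 5: x0=(1.5408, -1.3707, -1.2162) x1=(-0.9939, 1.7618, 1.7001)
step 6: x0=(1.5211, -1.3786, -1.2153) x1=(-1.0115, 1.7727, 1.6927)
step 7: x0=(1.5009, -1.3857, -1.2138) x1=(-1.0286, 1.7831, 1.6848)
step 8: x0=(1.4800, -1.3921, -1.2115) x1=(-1.0454, 1.7930, 1.6765)
step 9: x0=(1.4585, -1.3978, -1.2086) x1=(-1.0618, 1.8024, 1.6678)
step 10: x0=(1.4364, -1.4026, -1.2050) x1=(-1.0778, 1.8112, 1.6586)
step 11: x0=(1.4137, -1.4067, -1.2006) x1=(-1.0933, 1.8196, 1.6489)
step 12: x0=(1.3905, -1.4100, -1.1956) x1=(-1.1085, 1.8274, 1.6388)
step 13: x0=(1.3666, -1.4126, -1.1900) x1=(-1.1233, 1.8348, 1.6282)
step 14: x0=(1.3421, -1.4143, -1.1836) x1=(-1.1377, 1.8416, 1.6172)
step 15: x0=(1.3170, -1.4153, -1.1766) x1=(-1.1517, 1.8479, 1.6058)
step 16: x0=(1.2914, -1.4155, -1.1689) x1=(-1.1653, 1.8537, 1.5939)
step 17: x0=(1.2651, -1.4150, -1.1605) x1=(-1.1785, 1.8590, 1.5815)
step 18: x0=(1.2383, -1.4136, -1.1515) x1=(-1.1913, 1.8638, 1.5688)
step 19: x0=(1.2109, -1.4115, -1.1419) x1=(-1.2038, 1.8680, 1.5556)
step 20: x0=(1.1829, -1.4086, -1.1316) x1=(-1.2159, 1.8717, 1.5419)
step 21: x0=(1.1543, -1.4049, -1.1207) x1=(-1.2275, 1.8749, 1.5279)
step 22: x0=(1.1252, -1.4004, -1.1091) x1=(-1.2389, 1.8776, 1.5135)
step 23: x0=(1.0956, -1.3952, -1.0970) x1=(-1.2498, 1.8798, 1.4986)
step 24: x0=(1.0653, -1.3892, -1.0842) x1=(-1.2604, 1.8815, 1.4833)
step 25: x0=(1.0346, -1.3824, -1.0708) x1=(-1.2706, 1.8827, 1.4677)
step 26: x0=(1.0033, -1.3749, -1.0568) x1=(-1.2805, 1.8834, 1.4516)
step 27: x0=(0.9714, -1.3666, -1.0423) x1=(-1.2900, 1.8835, 1.4352)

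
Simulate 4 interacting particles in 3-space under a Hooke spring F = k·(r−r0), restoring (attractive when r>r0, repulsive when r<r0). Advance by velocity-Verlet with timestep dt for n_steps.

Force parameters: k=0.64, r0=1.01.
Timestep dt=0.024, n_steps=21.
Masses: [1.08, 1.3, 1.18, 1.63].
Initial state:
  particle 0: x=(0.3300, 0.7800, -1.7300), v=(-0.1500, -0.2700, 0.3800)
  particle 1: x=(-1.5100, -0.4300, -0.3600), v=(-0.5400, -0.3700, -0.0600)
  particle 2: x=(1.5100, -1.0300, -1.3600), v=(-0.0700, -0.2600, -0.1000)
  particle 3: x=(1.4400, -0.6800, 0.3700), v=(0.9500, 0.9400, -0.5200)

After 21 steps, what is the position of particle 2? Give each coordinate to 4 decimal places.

(1.2934, -1.0553, -1.3275)

step 0: x0=(0.3300, 0.7800, -1.7300) x1=(-1.5100, -0.4300, -0.3600) x2=(1.5100, -1.0300, -1.3600) x3=(1.4400, -0.6800, 0.3700)
step 1: x0=(0.3264, 0.7731, -1.7205) x1=(-1.5222, -0.4389, -0.3616) x2=(1.5079, -1.0360, -1.3622) x3=(1.4625, -0.6573, 0.3572)
step 2: x0=(0.3230, 0.7652, -1.7101) x1=(-1.5330, -0.4477, -0.3635) x2=(1.5049, -1.0415, -1.3640) x3=(1.4844, -0.6345, 0.3439)
step 3: x0=(0.3196, 0.7565, -1.6990) x1=(-1.5422, -0.4564, -0.3656) x2=(1.5011, -1.0465, -1.3655) x3=(1.5057, -0.6114, 0.3300)
step 4: x0=(0.3162, 0.7469, -1.6872) x1=(-1.5500, -0.4651, -0.3681) x2=(1.4964, -1.0511, -1.3665) x3=(1.5263, -0.5882, 0.3155)
step 5: x0=(0.3130, 0.7365, -1.6745) x1=(-1.5562, -0.4737, -0.3709) x2=(1.4909, -1.0551, -1.3672) x3=(1.5463, -0.5648, 0.3005)
step 6: x0=(0.3098, 0.7252, -1.6611) x1=(-1.5609, -0.4822, -0.3739) x2=(1.4845, -1.0587, -1.3675) x3=(1.5656, -0.5412, 0.2849)
step 7: x0=(0.3068, 0.7130, -1.6470) x1=(-1.5641, -0.4907, -0.3773) x2=(1.4773, -1.0618, -1.3674) x3=(1.5842, -0.5175, 0.2689)
step 8: x0=(0.3038, 0.7000, -1.6322) x1=(-1.5658, -0.4991, -0.3809) x2=(1.4693, -1.0644, -1.3669) x3=(1.6022, -0.4937, 0.2523)
step 9: x0=(0.3010, 0.6863, -1.6166) x1=(-1.5659, -0.5073, -0.3848) x2=(1.4604, -1.0665, -1.3661) x3=(1.6195, -0.4698, 0.2351)
step 10: x0=(0.2982, 0.6717, -1.6004) x1=(-1.5645, -0.5155, -0.3890) x2=(1.4507, -1.0681, -1.3649) x3=(1.6361, -0.4458, 0.2175)
step 11: x0=(0.2955, 0.6563, -1.5835) x1=(-1.5616, -0.5235, -0.3934) x2=(1.4402, -1.0693, -1.3633) x3=(1.6520, -0.4217, 0.1994)
step 12: x0=(0.2929, 0.6402, -1.5660) x1=(-1.5572, -0.5315, -0.3982) x2=(1.4289, -1.0699, -1.3613) x3=(1.6672, -0.3975, 0.1809)
step 13: x0=(0.2904, 0.6233, -1.5479) x1=(-1.5512, -0.5393, -0.4032) x2=(1.4168, -1.0701, -1.3590) x3=(1.6817, -0.3733, 0.1618)
step 14: x0=(0.2881, 0.6057, -1.5291) x1=(-1.5437, -0.5470, -0.4084) x2=(1.4040, -1.0698, -1.3563) x3=(1.6955, -0.3490, 0.1423)
step 15: x0=(0.2858, 0.5874, -1.5098) x1=(-1.5347, -0.5546, -0.4140) x2=(1.3903, -1.0691, -1.3532) x3=(1.7086, -0.3247, 0.1224)
step 16: x0=(0.2836, 0.5684, -1.4899) x1=(-1.5242, -0.5620, -0.4198) x2=(1.3760, -1.0679, -1.3498) x3=(1.7209, -0.3004, 0.1020)
step 17: x0=(0.2815, 0.5488, -1.4695) x1=(-1.5122, -0.5693, -0.4258) x2=(1.3608, -1.0663, -1.3460) x3=(1.7325, -0.2761, 0.0813)
step 18: x0=(0.2796, 0.5285, -1.4486) x1=(-1.4988, -0.5764, -0.4321) x2=(1.3450, -1.0642, -1.3419) x3=(1.7434, -0.2518, 0.0601)
step 19: x0=(0.2777, 0.5076, -1.4271) x1=(-1.4839, -0.5834, -0.4386) x2=(1.3285, -1.0616, -1.3374) x3=(1.7536, -0.2276, 0.0385)
step 20: x0=(0.2759, 0.4861, -1.4052) x1=(-1.4675, -0.5903, -0.4453) x2=(1.3113, -1.0587, -1.3326) x3=(1.7631, -0.2033, 0.0166)
step 21: x0=(0.2743, 0.4640, -1.3828) x1=(-1.4497, -0.5970, -0.4523) x2=(1.2934, -1.0553, -1.3275) x3=(1.7718, -0.1791, -0.0057)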